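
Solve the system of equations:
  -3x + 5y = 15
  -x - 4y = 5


Using Cramer's rule:
Determinant D = (-3)(-4) - (-1)(5) = 12 + 5 = 17
Dx = (15)(-4) - (5)(5) = -60 - 25 = -85
Dy = (-3)(5) - (-1)(15) = -15 + 15 = 0
x = Dx/D = -85/17 = -5
y = Dy/D = 0/17 = 0

x = -5, y = 0


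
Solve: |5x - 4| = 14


An absolute value equation |expr| = 14 gives two cases:
Case 1: 5x - 4 = 14
  5x = 18, so x = 18/5
Case 2: 5x - 4 = -14
  5x = -10, so x = -2

x = -2, x = 18/5


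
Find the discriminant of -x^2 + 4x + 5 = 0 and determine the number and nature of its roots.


For ax^2 + bx + c = 0, discriminant D = b^2 - 4ac
Here a = -1, b = 4, c = 5
D = (4)^2 - 4(-1)(5) = 16 + 20 = 36

D = 36 > 0 and is a perfect square (sqrt = 6)
The equation has 2 distinct real rational roots.

Discriminant = 36, 2 distinct real rational roots


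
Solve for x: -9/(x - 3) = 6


Multiply both sides by (x - 3): -9 = 6(x - 3)
Distribute: -9 = 6x - 18
6x = -9 + 18 = 9
x = 3/2

x = 3/2


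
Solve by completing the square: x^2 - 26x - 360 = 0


Start: x^2 - 26x - 360 = 0
Move constant: x^2 - 26x = 360
Half of -26 is -13, squared is 169
Add 169 to both sides: x^2 - 26x + 169 = 529
(x - 13)^2 = 529
x - 13 = ±23
x = 13 + 23 = 36 or x = 13 - 23 = -10

x = -10, x = 36


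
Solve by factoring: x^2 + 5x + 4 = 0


We need two numbers that multiply to 4 and add to 5.
Those numbers are 1 and 4 (since 1 * 4 = 4 and 1 + 4 = 5).
So x^2 + 5x + 4 = (x + 1)(x + 4) = 0
Setting each factor to zero: x = -1 or x = -4

x = -4, x = -1


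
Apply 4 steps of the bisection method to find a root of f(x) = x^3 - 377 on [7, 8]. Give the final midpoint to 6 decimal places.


f(x) = x^3 - 377
f(7) = -34 < 0
f(8) = 135 > 0

Step 1: midpoint = (7.000000 + 8.000000)/2 = 7.500000
  f(7.500000) = 44.875000
  f(mid) > 0, so root is in [7.000000, 7.500000]

Step 2: midpoint = (7.000000 + 7.500000)/2 = 7.250000
  f(7.250000) = 4.078125
  f(mid) > 0, so root is in [7.000000, 7.250000]

Step 3: midpoint = (7.000000 + 7.250000)/2 = 7.125000
  f(7.125000) = -15.294922
  f(mid) < 0, so root is in [7.125000, 7.250000]

Step 4: midpoint = (7.125000 + 7.250000)/2 = 7.187500
  f(7.187500) = -5.692627
  f(mid) < 0, so root is in [7.187500, 7.250000]

midpoint = 7.187500


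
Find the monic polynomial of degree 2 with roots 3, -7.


A monic polynomial with roots 3, -7 is:
p(x) = (x - 3)(x + 7)
After multiplying by (x - 3): x - 3
After multiplying by (x + 7): x^2 + 4x - 21

x^2 + 4x - 21


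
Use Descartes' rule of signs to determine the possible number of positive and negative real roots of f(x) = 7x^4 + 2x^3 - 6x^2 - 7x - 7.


Descartes' rule of signs:

For positive roots, count sign changes in f(x) = 7x^4 + 2x^3 - 6x^2 - 7x - 7:
Signs of coefficients: +, +, -, -, -
Number of sign changes: 1
Possible positive real roots: 1

For negative roots, examine f(-x) = 7x^4 - 2x^3 - 6x^2 + 7x - 7:
Signs of coefficients: +, -, -, +, -
Number of sign changes: 3
Possible negative real roots: 3, 1

Positive roots: 1; Negative roots: 3 or 1


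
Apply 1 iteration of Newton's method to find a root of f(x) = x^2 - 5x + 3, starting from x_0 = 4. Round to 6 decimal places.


Newton's method: x_(n+1) = x_n - f(x_n)/f'(x_n)
f(x) = x^2 - 5x + 3
f'(x) = 2x - 5

Iteration 1:
  f(4.000000) = -1.000000
  f'(4.000000) = 3.000000
  x_1 = 4.000000 - (-1.000000)/(3.000000) = 4.333333

x_1 = 4.333333


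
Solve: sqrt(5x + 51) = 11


Square both sides: 5x + 51 = 11^2 = 121
5x = 121 - 51 = 70
x = 14
Check: sqrt(5*14 + 51) = sqrt(121) = 11 ✓

x = 14


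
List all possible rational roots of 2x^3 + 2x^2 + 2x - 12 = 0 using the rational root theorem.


Rational root theorem: possible roots are ±p/q where:
  p divides the constant term (-12): p ∈ {1, 2, 3, 4, 6, 12}
  q divides the leading coefficient (2): q ∈ {1, 2}

All possible rational roots: -12, -6, -4, -3, -2, -3/2, -1, -1/2, 1/2, 1, 3/2, 2, 3, 4, 6, 12

-12, -6, -4, -3, -2, -3/2, -1, -1/2, 1/2, 1, 3/2, 2, 3, 4, 6, 12


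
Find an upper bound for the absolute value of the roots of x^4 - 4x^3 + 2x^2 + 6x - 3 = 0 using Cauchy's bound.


Cauchy's bound: all roots r satisfy |r| <= 1 + max(|a_i/a_n|) for i = 0,...,n-1
where a_n is the leading coefficient.

Coefficients: [1, -4, 2, 6, -3]
Leading coefficient a_n = 1
Ratios |a_i/a_n|: 4, 2, 6, 3
Maximum ratio: 6
Cauchy's bound: |r| <= 1 + 6 = 7

Upper bound = 7


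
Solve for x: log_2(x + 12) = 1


Convert to exponential form: x + 12 = 2^1 = 2
x = 2 - 12 = -10
Check: log_2(-10 + 12) = log_2(2) = log_2(2) = 1 ✓

x = -10


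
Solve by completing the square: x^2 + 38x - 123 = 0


Start: x^2 + 38x - 123 = 0
Move constant: x^2 + 38x = 123
Half of 38 is 19, squared is 361
Add 361 to both sides: x^2 + 38x + 361 = 484
(x + 19)^2 = 484
x + 19 = ±22
x = -19 + 22 = 3 or x = -19 - 22 = -41

x = -41, x = 3


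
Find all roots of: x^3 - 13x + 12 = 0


Let p(x) = x^3 - 13x + 12. By the rational root theorem (leading coefficient 1), any rational root is an integer divisor of 12: try ±1, ±2, ... in turn.
Test x = 1: value = 0 ✓, so (x - 1) is a factor.
Synthetic division by (x - 1): bring down 1; 1(1) + 0 = 1; 1(1) - 13 = -12; (-12)(1) + 12 = 0 → quotient x^2 + x - 12, remainder 0.
Solve the quadratic x^2 + x - 12 = 0: discriminant = 1^2 - 4(1)(-12) = 1 + 48 = 49.
sqrt(49) = 7, so x = (-1 ± 7)/2: x = 3 or x = -4.
Collecting all roots found:

x = -4, x = 1, x = 3


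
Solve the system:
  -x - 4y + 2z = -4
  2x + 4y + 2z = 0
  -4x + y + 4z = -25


Using Cramer's rule. Expand each determinant along the first row.
D  = (-1)*[4*4 - 2*1] - (-4)*[2*4 - 2*(-4)] + 2*[2*1 - 4*(-4)]
  = (-1)*(14) - (-4)*(16) + 2*(18) = 86
Dx = (-4)*[4*4 - 2*1] - (-4)*[0*4 - 2*(-25)] + 2*[0*1 - 4*(-25)]
  = (-4)*(14) - (-4)*(50) + 2*(100) = 344
Dy = (-1)*[0*4 - 2*(-25)] - (-4)*[2*4 - 2*(-4)] + 2*[2*(-25) - 0*(-4)]
  = (-1)*(50) - (-4)*(16) + 2*(-50) = -86
Dz = (-1)*[4*(-25) - 0*1] - (-4)*[2*(-25) - 0*(-4)] + (-4)*[2*1 - 4*(-4)]
  = (-1)*(-100) - (-4)*(-50) + (-4)*(18) = -172
x = Dx/D = 344/86 = 4, y = Dy/D = -86/86 = -1, z = Dz/D = -172/86 = -2
Check eq1: (-1)(4) + (-4)(-1) + (2)(-2) = -4 = -4 ✓
Check eq2: (2)(4) + (4)(-1) + (2)(-2) = 0 = 0 ✓
Check eq3: (-4)(4) + (1)(-1) + (4)(-2) = -25 = -25 ✓

x = 4, y = -1, z = -2


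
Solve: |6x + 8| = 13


An absolute value equation |expr| = 13 gives two cases:
Case 1: 6x + 8 = 13
  6x = 5, so x = 5/6
Case 2: 6x + 8 = -13
  6x = -21, so x = -7/2

x = -7/2, x = 5/6


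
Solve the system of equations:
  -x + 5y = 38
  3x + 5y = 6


Using Cramer's rule:
Determinant D = (-1)(5) - (3)(5) = -5 - 15 = -20
Dx = (38)(5) - (6)(5) = 190 - 30 = 160
Dy = (-1)(6) - (3)(38) = -6 - 114 = -120
x = Dx/D = 160/-20 = -8
y = Dy/D = -120/-20 = 6

x = -8, y = 6


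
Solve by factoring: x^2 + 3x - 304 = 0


We need two numbers that multiply to -304 and add to 3.
Those numbers are -16 and 19 (since (-16) * 19 = -304 and (-16) + 19 = 3).
So x^2 + 3x - 304 = (x - 16)(x + 19) = 0
Setting each factor to zero: x = 16 or x = -19

x = -19, x = 16


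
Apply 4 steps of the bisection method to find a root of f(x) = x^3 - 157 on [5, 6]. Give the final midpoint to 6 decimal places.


f(x) = x^3 - 157
f(5) = -32 < 0
f(6) = 59 > 0

Step 1: midpoint = (5.000000 + 6.000000)/2 = 5.500000
  f(5.500000) = 9.375000
  f(mid) > 0, so root is in [5.000000, 5.500000]

Step 2: midpoint = (5.000000 + 5.500000)/2 = 5.250000
  f(5.250000) = -12.296875
  f(mid) < 0, so root is in [5.250000, 5.500000]

Step 3: midpoint = (5.250000 + 5.500000)/2 = 5.375000
  f(5.375000) = -1.712891
  f(mid) < 0, so root is in [5.375000, 5.500000]

Step 4: midpoint = (5.375000 + 5.500000)/2 = 5.437500
  f(5.437500) = 3.767334
  f(mid) > 0, so root is in [5.375000, 5.437500]

midpoint = 5.437500


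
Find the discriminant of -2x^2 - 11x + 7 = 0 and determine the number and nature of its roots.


For ax^2 + bx + c = 0, discriminant D = b^2 - 4ac
Here a = -2, b = -11, c = 7
D = (-11)^2 - 4(-2)(7) = 121 + 56 = 177

D = 177 > 0 but not a perfect square
The equation has 2 distinct real irrational roots.

Discriminant = 177, 2 distinct real irrational roots


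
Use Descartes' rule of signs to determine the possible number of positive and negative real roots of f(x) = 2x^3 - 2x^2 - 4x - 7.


Descartes' rule of signs:

For positive roots, count sign changes in f(x) = 2x^3 - 2x^2 - 4x - 7:
Signs of coefficients: +, -, -, -
Number of sign changes: 1
Possible positive real roots: 1

For negative roots, examine f(-x) = -2x^3 - 2x^2 + 4x - 7:
Signs of coefficients: -, -, +, -
Number of sign changes: 2
Possible negative real roots: 2, 0

Positive roots: 1; Negative roots: 2 or 0


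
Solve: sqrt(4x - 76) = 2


Square both sides: 4x - 76 = 2^2 = 4
4x = 4 + 76 = 80
x = 20
Check: sqrt(4*20 - 76) = sqrt(4) = 2 ✓

x = 20


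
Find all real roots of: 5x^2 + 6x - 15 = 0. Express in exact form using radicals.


Using the quadratic formula: x = (-b ± sqrt(b^2 - 4ac)) / (2a)
Here a = 5, b = 6, c = -15
Discriminant = b^2 - 4ac = 6^2 - 4(5)(-15) = 36 + 300 = 336
Since discriminant = 336 > 0, there are two real roots.
x = (-6 ± 4*sqrt(21)) / 10
Simplifying: x = (-3 ± 2*sqrt(21)) / 5
Numerically: x ≈ 1.2330 or x ≈ -2.4330

x = (-3 + 2*sqrt(21)) / 5 or x = (-3 - 2*sqrt(21)) / 5


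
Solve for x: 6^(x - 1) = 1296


Express both sides with the same base.
1296 = 6^4
Since the bases match, equate exponents: x - 1 = 4
So x = 4 - (-1) = 5

x = 5


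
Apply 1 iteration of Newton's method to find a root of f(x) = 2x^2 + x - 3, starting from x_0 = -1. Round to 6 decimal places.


Newton's method: x_(n+1) = x_n - f(x_n)/f'(x_n)
f(x) = 2x^2 + x - 3
f'(x) = 4x + 1

Iteration 1:
  f(-1.000000) = -2.000000
  f'(-1.000000) = -3.000000
  x_1 = -1.000000 - (-2.000000)/(-3.000000) = -1.666667

x_1 = -1.666667


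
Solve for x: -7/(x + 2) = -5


Multiply both sides by (x + 2): -7 = -5(x + 2)
Distribute: -7 = -5x - 10
-5x = -7 + 10 = 3
x = -3/5

x = -3/5


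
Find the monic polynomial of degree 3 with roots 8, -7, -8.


A monic polynomial with roots 8, -7, -8 is:
p(x) = (x - 8)(x + 7)(x + 8)
After multiplying by (x - 8): x - 8
After multiplying by (x + 7): x^2 - x - 56
After multiplying by (x + 8): x^3 + 7x^2 - 64x - 448

x^3 + 7x^2 - 64x - 448


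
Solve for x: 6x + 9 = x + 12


Starting with: 6x + 9 = x + 12
Move all x terms to left: (6 - 1)x = 12 - 9
Simplify: 5x = 3
Divide both sides by 5: x = 3/5

x = 3/5


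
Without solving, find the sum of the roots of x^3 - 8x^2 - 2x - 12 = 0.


By Vieta's formulas for x^3 + bx^2 + cx + d = 0:
  r1 + r2 + r3 = -b/a = 8
  r1*r2 + r1*r3 + r2*r3 = c/a = -2
  r1*r2*r3 = -d/a = 12


Sum = 8


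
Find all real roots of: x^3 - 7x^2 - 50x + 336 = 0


Let p(x) = x^3 - 7x^2 - 50x + 336. By the rational root theorem (leading coefficient 1), any rational root is an integer divisor of 336: try ±1, ±2, ... in turn.
Test x = 1: value = 280 ≠ 0.
Test x = -1: value = 378 ≠ 0.
Test x = 2: value = 216 ≠ 0.
Test x = -2: value = 400 ≠ 0.
Test x = 3: value = 150 ≠ 0.
Test x = -3: value = 396 ≠ 0.
Test x = 4: value = 88 ≠ 0.
Test x = -4: value = 360 ≠ 0.
Test x = 6: value = 0 ✓, so (x - 6) is a factor.
Synthetic division by (x - 6): bring down 1; 1(6) - 7 = -1; (-1)(6) - 50 = -56; (-56)(6) + 336 = 0 → quotient x^2 - x - 56, remainder 0.
Solve the quadratic x^2 - x - 56 = 0: discriminant = (-1)^2 - 4(1)(-56) = 1 + 224 = 225.
sqrt(225) = 15, so x = (1 ± 15)/2: x = 8 or x = -7.

x = -7, x = 6, x = 8


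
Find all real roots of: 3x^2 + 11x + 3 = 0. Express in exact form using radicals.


Using the quadratic formula: x = (-b ± sqrt(b^2 - 4ac)) / (2a)
Here a = 3, b = 11, c = 3
Discriminant = b^2 - 4ac = 11^2 - 4(3)(3) = 121 - 36 = 85
Since discriminant = 85 > 0, there are two real roots.
x = (-11 ± sqrt(85)) / 6
Numerically: x ≈ -0.2967 or x ≈ -3.3699

x = (-11 + sqrt(85)) / 6 or x = (-11 - sqrt(85)) / 6


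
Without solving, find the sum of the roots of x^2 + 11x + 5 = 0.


By Vieta's formulas for ax^2 + bx + c = 0:
  Sum of roots = -b/a
  Product of roots = c/a

Here a = 1, b = 11, c = 5
Sum = -(11)/1 = -11
Product = 5/1 = 5

Sum = -11


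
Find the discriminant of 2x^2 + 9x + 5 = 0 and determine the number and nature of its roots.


For ax^2 + bx + c = 0, discriminant D = b^2 - 4ac
Here a = 2, b = 9, c = 5
D = (9)^2 - 4(2)(5) = 81 - 40 = 41

D = 41 > 0 but not a perfect square
The equation has 2 distinct real irrational roots.

Discriminant = 41, 2 distinct real irrational roots


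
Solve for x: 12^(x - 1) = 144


Express both sides with the same base.
144 = 12^2
Since the bases match, equate exponents: x - 1 = 2
So x = 2 - (-1) = 3

x = 3


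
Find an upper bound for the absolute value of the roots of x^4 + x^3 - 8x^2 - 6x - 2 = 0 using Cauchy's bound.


Cauchy's bound: all roots r satisfy |r| <= 1 + max(|a_i/a_n|) for i = 0,...,n-1
where a_n is the leading coefficient.

Coefficients: [1, 1, -8, -6, -2]
Leading coefficient a_n = 1
Ratios |a_i/a_n|: 1, 8, 6, 2
Maximum ratio: 8
Cauchy's bound: |r| <= 1 + 8 = 9

Upper bound = 9


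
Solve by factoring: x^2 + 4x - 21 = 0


We need two numbers that multiply to -21 and add to 4.
Those numbers are -3 and 7 (since (-3) * 7 = -21 and (-3) + 7 = 4).
So x^2 + 4x - 21 = (x - 3)(x + 7) = 0
Setting each factor to zero: x = 3 or x = -7

x = -7, x = 3


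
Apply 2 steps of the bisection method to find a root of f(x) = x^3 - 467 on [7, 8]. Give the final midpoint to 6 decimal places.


f(x) = x^3 - 467
f(7) = -124 < 0
f(8) = 45 > 0

Step 1: midpoint = (7.000000 + 8.000000)/2 = 7.500000
  f(7.500000) = -45.125000
  f(mid) < 0, so root is in [7.500000, 8.000000]

Step 2: midpoint = (7.500000 + 8.000000)/2 = 7.750000
  f(7.750000) = -1.515625
  f(mid) < 0, so root is in [7.750000, 8.000000]

midpoint = 7.750000


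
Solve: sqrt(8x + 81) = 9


Square both sides: 8x + 81 = 9^2 = 81
8x = 81 - 81 = 0
x = 0
Check: sqrt(8*0 + 81) = sqrt(81) = 9 ✓

x = 0


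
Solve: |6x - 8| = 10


An absolute value equation |expr| = 10 gives two cases:
Case 1: 6x - 8 = 10
  6x = 18, so x = 3
Case 2: 6x - 8 = -10
  6x = -2, so x = -1/3

x = -1/3, x = 3


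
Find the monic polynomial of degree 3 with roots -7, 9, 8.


A monic polynomial with roots -7, 9, 8 is:
p(x) = (x + 7)(x - 9)(x - 8)
After multiplying by (x + 7): x + 7
After multiplying by (x - 9): x^2 - 2x - 63
After multiplying by (x - 8): x^3 - 10x^2 - 47x + 504

x^3 - 10x^2 - 47x + 504


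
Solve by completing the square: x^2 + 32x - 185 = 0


Start: x^2 + 32x - 185 = 0
Move constant: x^2 + 32x = 185
Half of 32 is 16, squared is 256
Add 256 to both sides: x^2 + 32x + 256 = 441
(x + 16)^2 = 441
x + 16 = ±21
x = -16 + 21 = 5 or x = -16 - 21 = -37

x = -37, x = 5


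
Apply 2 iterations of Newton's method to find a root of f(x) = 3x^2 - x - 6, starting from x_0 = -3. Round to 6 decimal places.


Newton's method: x_(n+1) = x_n - f(x_n)/f'(x_n)
f(x) = 3x^2 - x - 6
f'(x) = 6x - 1

Iteration 1:
  f(-3.000000) = 24.000000
  f'(-3.000000) = -19.000000
  x_1 = -3.000000 - (24.000000)/(-19.000000) = -1.736842

Iteration 2:
  f(-1.736842) = 4.786704
  f'(-1.736842) = -11.421053
  x_2 = -1.736842 - (4.786704)/(-11.421053) = -1.317730

x_2 = -1.317730


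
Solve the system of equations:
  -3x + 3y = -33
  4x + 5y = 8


Using Cramer's rule:
Determinant D = (-3)(5) - (4)(3) = -15 - 12 = -27
Dx = (-33)(5) - (8)(3) = -165 - 24 = -189
Dy = (-3)(8) - (4)(-33) = -24 + 132 = 108
x = Dx/D = -189/-27 = 7
y = Dy/D = 108/-27 = -4

x = 7, y = -4


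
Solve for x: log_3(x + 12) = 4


Convert to exponential form: x + 12 = 3^4 = 81
x = 81 - 12 = 69
Check: log_3(69 + 12) = log_3(81) = log_3(81) = 4 ✓

x = 69


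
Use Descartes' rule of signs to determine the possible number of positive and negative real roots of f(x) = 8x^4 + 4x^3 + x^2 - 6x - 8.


Descartes' rule of signs:

For positive roots, count sign changes in f(x) = 8x^4 + 4x^3 + x^2 - 6x - 8:
Signs of coefficients: +, +, +, -, -
Number of sign changes: 1
Possible positive real roots: 1

For negative roots, examine f(-x) = 8x^4 - 4x^3 + x^2 + 6x - 8:
Signs of coefficients: +, -, +, +, -
Number of sign changes: 3
Possible negative real roots: 3, 1

Positive roots: 1; Negative roots: 3 or 1


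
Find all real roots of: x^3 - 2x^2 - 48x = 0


The constant term is 0, so x = 0 is a root. Factor out x:
  x(x^2 - 2x - 48) = 0
Solve the quadratic x^2 - 2x - 48 = 0: discriminant = (-2)^2 - 4(1)(-48) = 4 + 192 = 196.
sqrt(196) = 14, so x = (2 ± 14)/2: x = 8 or x = -6.

x = -6, x = 0, x = 8


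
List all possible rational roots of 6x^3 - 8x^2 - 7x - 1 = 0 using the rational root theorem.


Rational root theorem: possible roots are ±p/q where:
  p divides the constant term (-1): p ∈ {1}
  q divides the leading coefficient (6): q ∈ {1, 2, 3, 6}

All possible rational roots: -1, -1/2, -1/3, -1/6, 1/6, 1/3, 1/2, 1

-1, -1/2, -1/3, -1/6, 1/6, 1/3, 1/2, 1


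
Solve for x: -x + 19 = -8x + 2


Starting with: -x + 19 = -8x + 2
Move all x terms to left: (-1 + 8)x = 2 - 19
Simplify: 7x = -17
Divide both sides by 7: x = -17/7

x = -17/7


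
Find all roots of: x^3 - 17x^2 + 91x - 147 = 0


Let p(x) = x^3 - 17x^2 + 91x - 147. By the rational root theorem (leading coefficient 1), any rational root is an integer divisor of 147: try ±1, ±2, ... in turn.
Test x = 1: value = -72 ≠ 0.
Test x = -1: value = -256 ≠ 0.
Test x = 3: value = 0 ✓, so (x - 3) is a factor.
Synthetic division by (x - 3): bring down 1; 1(3) - 17 = -14; (-14)(3) + 91 = 49; 49(3) - 147 = 0 → quotient x^2 - 14x + 49, remainder 0.
Solve the quadratic x^2 - 14x + 49 = 0: discriminant = (-14)^2 - 4(1)(49) = 196 - 196 = 0.
Discriminant = 0, so a double root: x = 14/2 = 7.
Collecting all roots found:

x = 3, x = 7 (multiplicity 2)


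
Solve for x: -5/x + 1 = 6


Subtract 1 from both sides: -5/x = 5
Multiply both sides by x: -5 = 5 * x
Divide by 5: x = -1

x = -1


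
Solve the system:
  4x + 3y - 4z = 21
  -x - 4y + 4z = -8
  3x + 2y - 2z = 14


Using Cramer's rule. Expand each determinant along the first row.
D  = 4*[(-4)*(-2) - 4*2] - 3*[(-1)*(-2) - 4*3] + (-4)*[(-1)*2 - (-4)*3]
  = 4*(0) - 3*(-10) + (-4)*(10) = -10
Dx = 21*[(-4)*(-2) - 4*2] - 3*[(-8)*(-2) - 4*14] + (-4)*[(-8)*2 - (-4)*14]
  = 21*(0) - 3*(-40) + (-4)*(40) = -40
Dy = 4*[(-8)*(-2) - 4*14] - 21*[(-1)*(-2) - 4*3] + (-4)*[(-1)*14 - (-8)*3]
  = 4*(-40) - 21*(-10) + (-4)*(10) = 10
Dz = 4*[(-4)*14 - (-8)*2] - 3*[(-1)*14 - (-8)*3] + 21*[(-1)*2 - (-4)*3]
  = 4*(-40) - 3*(10) + 21*(10) = 20
x = Dx/D = -40/-10 = 4, y = Dy/D = 10/-10 = -1, z = Dz/D = 20/-10 = -2
Check eq1: (4)(4) + (3)(-1) + (-4)(-2) = 21 = 21 ✓
Check eq2: (-1)(4) + (-4)(-1) + (4)(-2) = -8 = -8 ✓
Check eq3: (3)(4) + (2)(-1) + (-2)(-2) = 14 = 14 ✓

x = 4, y = -1, z = -2


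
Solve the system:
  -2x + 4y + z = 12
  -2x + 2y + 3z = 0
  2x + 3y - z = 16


Using Cramer's rule. Expand each determinant along the first row.
D  = (-2)*[2*(-1) - 3*3] - 4*[(-2)*(-1) - 3*2] + 1*[(-2)*3 - 2*2]
  = (-2)*(-11) - 4*(-4) + 1*(-10) = 28
Dx = 12*[2*(-1) - 3*3] - 4*[0*(-1) - 3*16] + 1*[0*3 - 2*16]
  = 12*(-11) - 4*(-48) + 1*(-32) = 28
Dy = (-2)*[0*(-1) - 3*16] - 12*[(-2)*(-1) - 3*2] + 1*[(-2)*16 - 0*2]
  = (-2)*(-48) - 12*(-4) + 1*(-32) = 112
Dz = (-2)*[2*16 - 0*3] - 4*[(-2)*16 - 0*2] + 12*[(-2)*3 - 2*2]
  = (-2)*(32) - 4*(-32) + 12*(-10) = -56
x = Dx/D = 28/28 = 1, y = Dy/D = 112/28 = 4, z = Dz/D = -56/28 = -2
Check eq1: (-2)(1) + (4)(4) + (1)(-2) = 12 = 12 ✓
Check eq2: (-2)(1) + (2)(4) + (3)(-2) = 0 = 0 ✓
Check eq3: (2)(1) + (3)(4) + (-1)(-2) = 16 = 16 ✓

x = 1, y = 4, z = -2


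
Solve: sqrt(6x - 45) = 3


Square both sides: 6x - 45 = 3^2 = 9
6x = 9 + 45 = 54
x = 9
Check: sqrt(6*9 - 45) = sqrt(9) = 3 ✓

x = 9


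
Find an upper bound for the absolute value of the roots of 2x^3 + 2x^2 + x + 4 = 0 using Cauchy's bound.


Cauchy's bound: all roots r satisfy |r| <= 1 + max(|a_i/a_n|) for i = 0,...,n-1
where a_n is the leading coefficient.

Coefficients: [2, 2, 1, 4]
Leading coefficient a_n = 2
Ratios |a_i/a_n|: 1, 1/2, 2
Maximum ratio: 2
Cauchy's bound: |r| <= 1 + 2 = 3

Upper bound = 3


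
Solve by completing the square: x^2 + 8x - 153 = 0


Start: x^2 + 8x - 153 = 0
Move constant: x^2 + 8x = 153
Half of 8 is 4, squared is 16
Add 16 to both sides: x^2 + 8x + 16 = 169
(x + 4)^2 = 169
x + 4 = ±13
x = -4 + 13 = 9 or x = -4 - 13 = -17

x = -17, x = 9


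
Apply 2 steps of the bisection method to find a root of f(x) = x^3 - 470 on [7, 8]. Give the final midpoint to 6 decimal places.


f(x) = x^3 - 470
f(7) = -127 < 0
f(8) = 42 > 0

Step 1: midpoint = (7.000000 + 8.000000)/2 = 7.500000
  f(7.500000) = -48.125000
  f(mid) < 0, so root is in [7.500000, 8.000000]

Step 2: midpoint = (7.500000 + 8.000000)/2 = 7.750000
  f(7.750000) = -4.515625
  f(mid) < 0, so root is in [7.750000, 8.000000]

midpoint = 7.750000


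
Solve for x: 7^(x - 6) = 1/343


Express both sides with the same base.
1/343 = 7^(-3)
Since the bases match, equate exponents: x - 6 = -3
So x = -3 - (-6) = 3

x = 3


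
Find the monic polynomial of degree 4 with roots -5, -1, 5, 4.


A monic polynomial with roots -5, -1, 5, 4 is:
p(x) = (x + 5)(x + 1)(x - 5)(x - 4)
After multiplying by (x + 5): x + 5
After multiplying by (x + 1): x^2 + 6x + 5
After multiplying by (x - 5): x^3 + x^2 - 25x - 25
After multiplying by (x - 4): x^4 - 3x^3 - 29x^2 + 75x + 100

x^4 - 3x^3 - 29x^2 + 75x + 100


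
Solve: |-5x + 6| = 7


An absolute value equation |expr| = 7 gives two cases:
Case 1: -5x + 6 = 7
  -5x = 1, so x = -1/5
Case 2: -5x + 6 = -7
  -5x = -13, so x = 13/5

x = -1/5, x = 13/5


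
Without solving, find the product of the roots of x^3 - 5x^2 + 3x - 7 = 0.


By Vieta's formulas for x^3 + bx^2 + cx + d = 0:
  r1 + r2 + r3 = -b/a = 5
  r1*r2 + r1*r3 + r2*r3 = c/a = 3
  r1*r2*r3 = -d/a = 7


Product = 7


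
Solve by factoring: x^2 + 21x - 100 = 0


We need two numbers that multiply to -100 and add to 21.
Those numbers are 25 and -4 (since 25 * (-4) = -100 and 25 + (-4) = 21).
So x^2 + 21x - 100 = (x + 25)(x - 4) = 0
Setting each factor to zero: x = -25 or x = 4

x = -25, x = 4


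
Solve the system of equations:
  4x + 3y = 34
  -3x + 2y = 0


Using Cramer's rule:
Determinant D = (4)(2) - (-3)(3) = 8 + 9 = 17
Dx = (34)(2) - (0)(3) = 68 - 0 = 68
Dy = (4)(0) - (-3)(34) = 0 + 102 = 102
x = Dx/D = 68/17 = 4
y = Dy/D = 102/17 = 6

x = 4, y = 6


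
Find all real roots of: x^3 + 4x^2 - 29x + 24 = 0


Let p(x) = x^3 + 4x^2 - 29x + 24. By the rational root theorem (leading coefficient 1), any rational root is an integer divisor of 24: try ±1, ±2, ... in turn.
Test x = 1: value = 0 ✓, so (x - 1) is a factor.
Synthetic division by (x - 1): bring down 1; 1(1) + 4 = 5; 5(1) - 29 = -24; (-24)(1) + 24 = 0 → quotient x^2 + 5x - 24, remainder 0.
Solve the quadratic x^2 + 5x - 24 = 0: discriminant = 5^2 - 4(1)(-24) = 25 + 96 = 121.
sqrt(121) = 11, so x = (-5 ± 11)/2: x = 3 or x = -8.

x = -8, x = 1, x = 3


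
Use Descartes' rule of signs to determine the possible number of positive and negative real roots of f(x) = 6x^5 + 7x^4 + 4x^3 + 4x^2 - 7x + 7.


Descartes' rule of signs:

For positive roots, count sign changes in f(x) = 6x^5 + 7x^4 + 4x^3 + 4x^2 - 7x + 7:
Signs of coefficients: +, +, +, +, -, +
Number of sign changes: 2
Possible positive real roots: 2, 0

For negative roots, examine f(-x) = -6x^5 + 7x^4 - 4x^3 + 4x^2 + 7x + 7:
Signs of coefficients: -, +, -, +, +, +
Number of sign changes: 3
Possible negative real roots: 3, 1

Positive roots: 2 or 0; Negative roots: 3 or 1


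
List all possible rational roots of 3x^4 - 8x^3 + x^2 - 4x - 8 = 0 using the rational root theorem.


Rational root theorem: possible roots are ±p/q where:
  p divides the constant term (-8): p ∈ {1, 2, 4, 8}
  q divides the leading coefficient (3): q ∈ {1, 3}

All possible rational roots: -8, -4, -8/3, -2, -4/3, -1, -2/3, -1/3, 1/3, 2/3, 1, 4/3, 2, 8/3, 4, 8

-8, -4, -8/3, -2, -4/3, -1, -2/3, -1/3, 1/3, 2/3, 1, 4/3, 2, 8/3, 4, 8


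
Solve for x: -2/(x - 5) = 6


Multiply both sides by (x - 5): -2 = 6(x - 5)
Distribute: -2 = 6x - 30
6x = -2 + 30 = 28
x = 14/3

x = 14/3


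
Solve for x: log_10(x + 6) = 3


Convert to exponential form: x + 6 = 10^3 = 1000
x = 1000 - 6 = 994
Check: log_10(994 + 6) = log_10(1000) = log_10(1000) = 3 ✓

x = 994


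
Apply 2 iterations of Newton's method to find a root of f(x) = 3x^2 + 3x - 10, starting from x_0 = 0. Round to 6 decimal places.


Newton's method: x_(n+1) = x_n - f(x_n)/f'(x_n)
f(x) = 3x^2 + 3x - 10
f'(x) = 6x + 3

Iteration 1:
  f(0.000000) = -10.000000
  f'(0.000000) = 3.000000
  x_1 = 0.000000 - (-10.000000)/(3.000000) = 3.333333

Iteration 2:
  f(3.333333) = 33.333333
  f'(3.333333) = 23.000000
  x_2 = 3.333333 - (33.333333)/(23.000000) = 1.884058

x_2 = 1.884058


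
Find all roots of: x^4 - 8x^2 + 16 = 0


Let p(x) = x^4 - 8x^2 + 16. By the rational root theorem (leading coefficient 1), any rational root is an integer divisor of 16: try ±1, ±2, ... in turn.
Test x = 1: value = 9 ≠ 0.
Test x = -1: value = 9 ≠ 0.
Test x = 2: value = 0 ✓, so (x - 2) is a factor.
Synthetic division by (x - 2): bring down 1; 1(2) + 0 = 2; 2(2) - 8 = -4; (-4)(2) + 0 = -8; (-8)(2) + 16 = 0 → quotient x^3 + 2x^2 - 4x - 8, remainder 0.
Continue with the quotient x^3 + 2x^2 - 4x - 8 (candidates must divide 8; re-test x = 2 first in case it repeats).
Test x = 2: value = 0 ✓, so (x - 2) is a factor.
Synthetic division by (x - 2): bring down 1; 1(2) + 2 = 4; 4(2) - 4 = 4; 4(2) - 8 = 0 → quotient x^2 + 4x + 4, remainder 0.
Solve the quadratic x^2 + 4x + 4 = 0: discriminant = 4^2 - 4(1)(4) = 16 - 16 = 0.
Discriminant = 0, so a double root: x = -4/2 = -2.
Collecting all roots found:

x = -2 (multiplicity 2), x = 2 (multiplicity 2)


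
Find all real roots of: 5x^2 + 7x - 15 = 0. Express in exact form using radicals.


Using the quadratic formula: x = (-b ± sqrt(b^2 - 4ac)) / (2a)
Here a = 5, b = 7, c = -15
Discriminant = b^2 - 4ac = 7^2 - 4(5)(-15) = 49 + 300 = 349
Since discriminant = 349 > 0, there are two real roots.
x = (-7 ± sqrt(349)) / 10
Numerically: x ≈ 1.1682 or x ≈ -2.5682

x = (-7 + sqrt(349)) / 10 or x = (-7 - sqrt(349)) / 10


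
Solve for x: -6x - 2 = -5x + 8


Starting with: -6x - 2 = -5x + 8
Move all x terms to left: (-6 + 5)x = 8 + 2
Simplify: -x = 10
Divide both sides by -1: x = -10

x = -10


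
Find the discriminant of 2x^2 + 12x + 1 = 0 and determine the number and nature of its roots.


For ax^2 + bx + c = 0, discriminant D = b^2 - 4ac
Here a = 2, b = 12, c = 1
D = (12)^2 - 4(2)(1) = 144 - 8 = 136

D = 136 > 0 but not a perfect square
The equation has 2 distinct real irrational roots.

Discriminant = 136, 2 distinct real irrational roots


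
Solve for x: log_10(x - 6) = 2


Convert to exponential form: x - 6 = 10^2 = 100
x = 100 + 6 = 106
Check: log_10(106 - 6) = log_10(100) = log_10(100) = 2 ✓

x = 106


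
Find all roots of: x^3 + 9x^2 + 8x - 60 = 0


Let p(x) = x^3 + 9x^2 + 8x - 60. By the rational root theorem (leading coefficient 1), any rational root is an integer divisor of 60: try ±1, ±2, ... in turn.
Test x = 1: value = -42 ≠ 0.
Test x = -1: value = -60 ≠ 0.
Test x = 2: value = 0 ✓, so (x - 2) is a factor.
Synthetic division by (x - 2): bring down 1; 1(2) + 9 = 11; 11(2) + 8 = 30; 30(2) - 60 = 0 → quotient x^2 + 11x + 30, remainder 0.
Solve the quadratic x^2 + 11x + 30 = 0: discriminant = 11^2 - 4(1)(30) = 121 - 120 = 1.
sqrt(1) = 1, so x = (-11 ± 1)/2: x = -5 or x = -6.
Collecting all roots found:

x = -6, x = -5, x = 2


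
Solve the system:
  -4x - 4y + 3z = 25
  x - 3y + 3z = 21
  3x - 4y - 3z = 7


Using Cramer's rule. Expand each determinant along the first row.
D  = (-4)*[(-3)*(-3) - 3*(-4)] - (-4)*[1*(-3) - 3*3] + 3*[1*(-4) - (-3)*3]
  = (-4)*(21) - (-4)*(-12) + 3*(5) = -117
Dx = 25*[(-3)*(-3) - 3*(-4)] - (-4)*[21*(-3) - 3*7] + 3*[21*(-4) - (-3)*7]
  = 25*(21) - (-4)*(-84) + 3*(-63) = 0
Dy = (-4)*[21*(-3) - 3*7] - 25*[1*(-3) - 3*3] + 3*[1*7 - 21*3]
  = (-4)*(-84) - 25*(-12) + 3*(-56) = 468
Dz = (-4)*[(-3)*7 - 21*(-4)] - (-4)*[1*7 - 21*3] + 25*[1*(-4) - (-3)*3]
  = (-4)*(63) - (-4)*(-56) + 25*(5) = -351
x = Dx/D = 0/-117 = 0, y = Dy/D = 468/-117 = -4, z = Dz/D = -351/-117 = 3
Check eq1: (-4)(0) + (-4)(-4) + (3)(3) = 25 = 25 ✓
Check eq2: (1)(0) + (-3)(-4) + (3)(3) = 21 = 21 ✓
Check eq3: (3)(0) + (-4)(-4) + (-3)(3) = 7 = 7 ✓

x = 0, y = -4, z = 3


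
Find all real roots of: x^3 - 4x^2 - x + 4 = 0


Let p(x) = x^3 - 4x^2 - x + 4. By the rational root theorem (leading coefficient 1), any rational root is an integer divisor of 4: try ±1, ±2, ... in turn.
Test x = 1: value = 0 ✓, so (x - 1) is a factor.
Synthetic division by (x - 1): bring down 1; 1(1) - 4 = -3; (-3)(1) - 1 = -4; (-4)(1) + 4 = 0 → quotient x^2 - 3x - 4, remainder 0.
Solve the quadratic x^2 - 3x - 4 = 0: discriminant = (-3)^2 - 4(1)(-4) = 9 + 16 = 25.
sqrt(25) = 5, so x = (3 ± 5)/2: x = 4 or x = -1.

x = -1, x = 1, x = 4


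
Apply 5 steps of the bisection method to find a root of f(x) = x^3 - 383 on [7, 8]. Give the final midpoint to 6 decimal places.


f(x) = x^3 - 383
f(7) = -40 < 0
f(8) = 129 > 0

Step 1: midpoint = (7.000000 + 8.000000)/2 = 7.500000
  f(7.500000) = 38.875000
  f(mid) > 0, so root is in [7.000000, 7.500000]

Step 2: midpoint = (7.000000 + 7.500000)/2 = 7.250000
  f(7.250000) = -1.921875
  f(mid) < 0, so root is in [7.250000, 7.500000]

Step 3: midpoint = (7.250000 + 7.500000)/2 = 7.375000
  f(7.375000) = 18.130859
  f(mid) > 0, so root is in [7.250000, 7.375000]

Step 4: midpoint = (7.250000 + 7.375000)/2 = 7.312500
  f(7.312500) = 8.018799
  f(mid) > 0, so root is in [7.250000, 7.312500]

Step 5: midpoint = (7.250000 + 7.312500)/2 = 7.281250
  f(7.281250) = 3.027130
  f(mid) > 0, so root is in [7.250000, 7.281250]

midpoint = 7.281250


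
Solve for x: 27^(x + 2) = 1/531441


Express both sides with the same base.
1/531441 = 27^(-4)
Since the bases match, equate exponents: x + 2 = -4
So x = -4 - (2) = -6

x = -6


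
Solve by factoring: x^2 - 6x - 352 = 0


We need two numbers that multiply to -352 and add to -6.
Those numbers are 16 and -22 (since 16 * (-22) = -352 and 16 + (-22) = -6).
So x^2 - 6x - 352 = (x + 16)(x - 22) = 0
Setting each factor to zero: x = -16 or x = 22

x = -16, x = 22


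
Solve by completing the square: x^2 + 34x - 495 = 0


Start: x^2 + 34x - 495 = 0
Move constant: x^2 + 34x = 495
Half of 34 is 17, squared is 289
Add 289 to both sides: x^2 + 34x + 289 = 784
(x + 17)^2 = 784
x + 17 = ±28
x = -17 + 28 = 11 or x = -17 - 28 = -45

x = -45, x = 11


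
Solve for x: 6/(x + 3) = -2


Multiply both sides by (x + 3): 6 = -2(x + 3)
Distribute: 6 = -2x - 6
-2x = 6 + 6 = 12
x = -6

x = -6


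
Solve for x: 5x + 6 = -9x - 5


Starting with: 5x + 6 = -9x - 5
Move all x terms to left: (5 + 9)x = -5 - 6
Simplify: 14x = -11
Divide both sides by 14: x = -11/14

x = -11/14


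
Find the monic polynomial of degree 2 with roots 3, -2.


A monic polynomial with roots 3, -2 is:
p(x) = (x - 3)(x + 2)
After multiplying by (x - 3): x - 3
After multiplying by (x + 2): x^2 - x - 6

x^2 - x - 6


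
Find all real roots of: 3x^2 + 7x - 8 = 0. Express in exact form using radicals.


Using the quadratic formula: x = (-b ± sqrt(b^2 - 4ac)) / (2a)
Here a = 3, b = 7, c = -8
Discriminant = b^2 - 4ac = 7^2 - 4(3)(-8) = 49 + 96 = 145
Since discriminant = 145 > 0, there are two real roots.
x = (-7 ± sqrt(145)) / 6
Numerically: x ≈ 0.8403 or x ≈ -3.1736

x = (-7 + sqrt(145)) / 6 or x = (-7 - sqrt(145)) / 6


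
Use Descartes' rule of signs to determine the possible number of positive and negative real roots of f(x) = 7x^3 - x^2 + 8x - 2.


Descartes' rule of signs:

For positive roots, count sign changes in f(x) = 7x^3 - x^2 + 8x - 2:
Signs of coefficients: +, -, +, -
Number of sign changes: 3
Possible positive real roots: 3, 1

For negative roots, examine f(-x) = -7x^3 - x^2 - 8x - 2:
Signs of coefficients: -, -, -, -
Number of sign changes: 0
Possible negative real roots: 0

Positive roots: 3 or 1; Negative roots: 0


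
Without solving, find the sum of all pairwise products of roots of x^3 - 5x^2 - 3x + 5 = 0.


By Vieta's formulas for x^3 + bx^2 + cx + d = 0:
  r1 + r2 + r3 = -b/a = 5
  r1*r2 + r1*r3 + r2*r3 = c/a = -3
  r1*r2*r3 = -d/a = -5


Sum of pairwise products = -3


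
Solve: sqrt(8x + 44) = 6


Square both sides: 8x + 44 = 6^2 = 36
8x = 36 - 44 = -8
x = -1
Check: sqrt(8*(-1) + 44) = sqrt(36) = 6 ✓

x = -1


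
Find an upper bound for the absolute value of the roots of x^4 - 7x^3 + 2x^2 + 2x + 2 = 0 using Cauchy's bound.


Cauchy's bound: all roots r satisfy |r| <= 1 + max(|a_i/a_n|) for i = 0,...,n-1
where a_n is the leading coefficient.

Coefficients: [1, -7, 2, 2, 2]
Leading coefficient a_n = 1
Ratios |a_i/a_n|: 7, 2, 2, 2
Maximum ratio: 7
Cauchy's bound: |r| <= 1 + 7 = 8

Upper bound = 8


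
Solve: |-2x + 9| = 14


An absolute value equation |expr| = 14 gives two cases:
Case 1: -2x + 9 = 14
  -2x = 5, so x = -5/2
Case 2: -2x + 9 = -14
  -2x = -23, so x = 23/2

x = -5/2, x = 23/2


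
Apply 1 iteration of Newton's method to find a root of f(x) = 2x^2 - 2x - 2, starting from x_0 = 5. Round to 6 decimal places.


Newton's method: x_(n+1) = x_n - f(x_n)/f'(x_n)
f(x) = 2x^2 - 2x - 2
f'(x) = 4x - 2

Iteration 1:
  f(5.000000) = 38.000000
  f'(5.000000) = 18.000000
  x_1 = 5.000000 - (38.000000)/(18.000000) = 2.888889

x_1 = 2.888889


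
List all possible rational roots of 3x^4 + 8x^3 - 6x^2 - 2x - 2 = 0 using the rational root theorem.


Rational root theorem: possible roots are ±p/q where:
  p divides the constant term (-2): p ∈ {1, 2}
  q divides the leading coefficient (3): q ∈ {1, 3}

All possible rational roots: -2, -1, -2/3, -1/3, 1/3, 2/3, 1, 2

-2, -1, -2/3, -1/3, 1/3, 2/3, 1, 2


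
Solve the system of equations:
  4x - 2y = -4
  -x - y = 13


Using Cramer's rule:
Determinant D = (4)(-1) - (-1)(-2) = -4 - 2 = -6
Dx = (-4)(-1) - (13)(-2) = 4 + 26 = 30
Dy = (4)(13) - (-1)(-4) = 52 - 4 = 48
x = Dx/D = 30/-6 = -5
y = Dy/D = 48/-6 = -8

x = -5, y = -8


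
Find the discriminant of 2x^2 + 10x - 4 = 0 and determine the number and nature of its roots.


For ax^2 + bx + c = 0, discriminant D = b^2 - 4ac
Here a = 2, b = 10, c = -4
D = (10)^2 - 4(2)(-4) = 100 + 32 = 132

D = 132 > 0 but not a perfect square
The equation has 2 distinct real irrational roots.

Discriminant = 132, 2 distinct real irrational roots


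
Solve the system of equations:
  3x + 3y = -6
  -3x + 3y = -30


Using Cramer's rule:
Determinant D = (3)(3) - (-3)(3) = 9 + 9 = 18
Dx = (-6)(3) - (-30)(3) = -18 + 90 = 72
Dy = (3)(-30) - (-3)(-6) = -90 - 18 = -108
x = Dx/D = 72/18 = 4
y = Dy/D = -108/18 = -6

x = 4, y = -6


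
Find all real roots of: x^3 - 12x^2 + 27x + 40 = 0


Let p(x) = x^3 - 12x^2 + 27x + 40. By the rational root theorem (leading coefficient 1), any rational root is an integer divisor of 40: try ±1, ±2, ... in turn.
Test x = 1: value = 56 ≠ 0.
Test x = -1: value = 0 ✓, so (x + 1) is a factor.
Synthetic division by (x + 1): bring down 1; 1(-1) - 12 = -13; (-13)(-1) + 27 = 40; 40(-1) + 40 = 0 → quotient x^2 - 13x + 40, remainder 0.
Solve the quadratic x^2 - 13x + 40 = 0: discriminant = (-13)^2 - 4(1)(40) = 169 - 160 = 9.
sqrt(9) = 3, so x = (13 ± 3)/2: x = 8 or x = 5.

x = -1, x = 5, x = 8


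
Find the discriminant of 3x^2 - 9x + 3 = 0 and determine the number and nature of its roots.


For ax^2 + bx + c = 0, discriminant D = b^2 - 4ac
Here a = 3, b = -9, c = 3
D = (-9)^2 - 4(3)(3) = 81 - 36 = 45

D = 45 > 0 but not a perfect square
The equation has 2 distinct real irrational roots.

Discriminant = 45, 2 distinct real irrational roots


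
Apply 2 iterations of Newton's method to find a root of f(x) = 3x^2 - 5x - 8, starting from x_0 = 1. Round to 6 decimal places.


Newton's method: x_(n+1) = x_n - f(x_n)/f'(x_n)
f(x) = 3x^2 - 5x - 8
f'(x) = 6x - 5

Iteration 1:
  f(1.000000) = -10.000000
  f'(1.000000) = 1.000000
  x_1 = 1.000000 - (-10.000000)/(1.000000) = 11.000000

Iteration 2:
  f(11.000000) = 300.000000
  f'(11.000000) = 61.000000
  x_2 = 11.000000 - (300.000000)/(61.000000) = 6.081967

x_2 = 6.081967


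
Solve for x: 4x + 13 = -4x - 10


Starting with: 4x + 13 = -4x - 10
Move all x terms to left: (4 + 4)x = -10 - 13
Simplify: 8x = -23
Divide both sides by 8: x = -23/8

x = -23/8


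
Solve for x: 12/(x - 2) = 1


Multiply both sides by (x - 2): 12 = 1(x - 2)
Distribute: 12 = x - 2
x = 12 + 2 = 14
x = 14

x = 14


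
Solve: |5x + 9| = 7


An absolute value equation |expr| = 7 gives two cases:
Case 1: 5x + 9 = 7
  5x = -2, so x = -2/5
Case 2: 5x + 9 = -7
  5x = -16, so x = -16/5

x = -16/5, x = -2/5


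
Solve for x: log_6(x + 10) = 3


Convert to exponential form: x + 10 = 6^3 = 216
x = 216 - 10 = 206
Check: log_6(206 + 10) = log_6(216) = log_6(216) = 3 ✓

x = 206


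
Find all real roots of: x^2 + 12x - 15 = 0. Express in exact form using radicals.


Using the quadratic formula: x = (-b ± sqrt(b^2 - 4ac)) / (2a)
Here a = 1, b = 12, c = -15
Discriminant = b^2 - 4ac = 12^2 - 4(1)(-15) = 144 + 60 = 204
Since discriminant = 204 > 0, there are two real roots.
x = (-12 ± 2*sqrt(51)) / 2
Simplifying: x = -6 ± sqrt(51)
Numerically: x ≈ 1.1414 or x ≈ -13.1414

x = -6 + sqrt(51) or x = -6 - sqrt(51)


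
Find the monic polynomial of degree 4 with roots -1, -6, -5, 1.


A monic polynomial with roots -1, -6, -5, 1 is:
p(x) = (x + 1)(x + 6)(x + 5)(x - 1)
After multiplying by (x + 1): x + 1
After multiplying by (x + 6): x^2 + 7x + 6
After multiplying by (x + 5): x^3 + 12x^2 + 41x + 30
After multiplying by (x - 1): x^4 + 11x^3 + 29x^2 - 11x - 30

x^4 + 11x^3 + 29x^2 - 11x - 30


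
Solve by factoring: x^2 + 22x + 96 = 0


We need two numbers that multiply to 96 and add to 22.
Those numbers are 16 and 6 (since 16 * 6 = 96 and 16 + 6 = 22).
So x^2 + 22x + 96 = (x + 16)(x + 6) = 0
Setting each factor to zero: x = -16 or x = -6

x = -16, x = -6


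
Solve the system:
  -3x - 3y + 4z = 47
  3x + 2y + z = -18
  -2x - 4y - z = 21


Using Cramer's rule. Expand each determinant along the first row.
D  = (-3)*[2*(-1) - 1*(-4)] - (-3)*[3*(-1) - 1*(-2)] + 4*[3*(-4) - 2*(-2)]
  = (-3)*(2) - (-3)*(-1) + 4*(-8) = -41
Dx = 47*[2*(-1) - 1*(-4)] - (-3)*[(-18)*(-1) - 1*21] + 4*[(-18)*(-4) - 2*21]
  = 47*(2) - (-3)*(-3) + 4*(30) = 205
Dy = (-3)*[(-18)*(-1) - 1*21] - 47*[3*(-1) - 1*(-2)] + 4*[3*21 - (-18)*(-2)]
  = (-3)*(-3) - 47*(-1) + 4*(27) = 164
Dz = (-3)*[2*21 - (-18)*(-4)] - (-3)*[3*21 - (-18)*(-2)] + 47*[3*(-4) - 2*(-2)]
  = (-3)*(-30) - (-3)*(27) + 47*(-8) = -205
x = Dx/D = 205/-41 = -5, y = Dy/D = 164/-41 = -4, z = Dz/D = -205/-41 = 5
Check eq1: (-3)(-5) + (-3)(-4) + (4)(5) = 47 = 47 ✓
Check eq2: (3)(-5) + (2)(-4) + (1)(5) = -18 = -18 ✓
Check eq3: (-2)(-5) + (-4)(-4) + (-1)(5) = 21 = 21 ✓

x = -5, y = -4, z = 5


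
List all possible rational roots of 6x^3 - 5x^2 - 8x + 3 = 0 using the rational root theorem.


Rational root theorem: possible roots are ±p/q where:
  p divides the constant term (3): p ∈ {1, 3}
  q divides the leading coefficient (6): q ∈ {1, 2, 3, 6}

All possible rational roots: -3, -3/2, -1, -1/2, -1/3, -1/6, 1/6, 1/3, 1/2, 1, 3/2, 3

-3, -3/2, -1, -1/2, -1/3, -1/6, 1/6, 1/3, 1/2, 1, 3/2, 3


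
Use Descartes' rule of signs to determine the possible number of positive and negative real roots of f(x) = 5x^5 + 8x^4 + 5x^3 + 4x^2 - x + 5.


Descartes' rule of signs:

For positive roots, count sign changes in f(x) = 5x^5 + 8x^4 + 5x^3 + 4x^2 - x + 5:
Signs of coefficients: +, +, +, +, -, +
Number of sign changes: 2
Possible positive real roots: 2, 0

For negative roots, examine f(-x) = -5x^5 + 8x^4 - 5x^3 + 4x^2 + x + 5:
Signs of coefficients: -, +, -, +, +, +
Number of sign changes: 3
Possible negative real roots: 3, 1

Positive roots: 2 or 0; Negative roots: 3 or 1


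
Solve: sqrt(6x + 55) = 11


Square both sides: 6x + 55 = 11^2 = 121
6x = 121 - 55 = 66
x = 11
Check: sqrt(6*11 + 55) = sqrt(121) = 11 ✓

x = 11
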